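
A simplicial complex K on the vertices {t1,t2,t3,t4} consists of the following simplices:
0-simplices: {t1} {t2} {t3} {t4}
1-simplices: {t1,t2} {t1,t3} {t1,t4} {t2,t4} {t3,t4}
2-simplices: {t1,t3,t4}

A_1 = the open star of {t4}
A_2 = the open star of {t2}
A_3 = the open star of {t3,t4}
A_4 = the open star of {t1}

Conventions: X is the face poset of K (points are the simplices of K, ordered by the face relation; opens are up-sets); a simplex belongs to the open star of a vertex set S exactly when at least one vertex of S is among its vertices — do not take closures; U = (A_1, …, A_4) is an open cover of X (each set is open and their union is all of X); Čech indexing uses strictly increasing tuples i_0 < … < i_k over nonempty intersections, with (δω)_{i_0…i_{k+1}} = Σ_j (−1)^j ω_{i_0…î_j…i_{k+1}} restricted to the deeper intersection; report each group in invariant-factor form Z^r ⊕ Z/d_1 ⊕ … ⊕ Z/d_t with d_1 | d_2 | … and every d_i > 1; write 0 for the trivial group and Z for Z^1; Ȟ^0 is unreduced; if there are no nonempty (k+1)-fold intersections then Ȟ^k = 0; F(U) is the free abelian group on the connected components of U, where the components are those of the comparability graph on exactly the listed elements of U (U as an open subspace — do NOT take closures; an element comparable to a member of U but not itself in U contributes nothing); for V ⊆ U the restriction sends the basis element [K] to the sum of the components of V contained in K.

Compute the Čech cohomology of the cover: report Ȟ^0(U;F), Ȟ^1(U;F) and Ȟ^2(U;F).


Ȟ^0(U;F) ≅ Z; Ȟ^1(U;F) ≅ Z; Ȟ^2(U;F) ≅ 0

nonempty intersections:
  A1={{t4},{t1,t4},{t2,t4},{t3,t4},{t1,t3,t4}} A2={{t2},{t1,t2},{t2,t4}} A3={{t3},{t4},{t1,t3},{t1,t4},{t2,t4},{t3,t4},{t1,t3,t4}} A4={{t1},{t1,t2},{t1,t3},{t1,t4},{t1,t3,t4}}
  A12={{t2,t4}} A13={{t4},{t1,t4},{t2,t4},{t3,t4},{t1,t3,t4}} A14={{t1,t4},{t1,t3,t4}} A23={{t2,t4}} A24={{t1,t2}} A34={{t1,t3},{t1,t4},{t1,t3,t4}}
  A123={{t2,t4}} A134={{t1,t4},{t1,t3,t4}}
components per intersection:
  A1: {{t4},{t1,t4},{t2,t4},{t3,t4},{t1,t3,t4}}
  A2: {{t2},{t1,t2},{t2,t4}}
  A3: {{t3},{t4},{t1,t3},{t1,t4},{t2,t4},{t3,t4},{t1,t3,t4}}
  A4: {{t1},{t1,t2},{t1,t3},{t1,t4},{t1,t3,t4}}
  A12: {{t2,t4}}
  A13: {{t4},{t1,t4},{t2,t4},{t3,t4},{t1,t3,t4}}
  A14: {{t1,t4},{t1,t3,t4}}
  A23: {{t2,t4}}
  A24: {{t1,t2}}
  A34: {{t1,t3},{t1,t4},{t1,t3,t4}}
  A123: {{t2,t4}}
  A134: {{t1,t4},{t1,t3,t4}}
C dims 4,6,2; δ0: rk 3, SNF 1^3; δ1: rk 2, SNF 1^2
Ȟ^0: (4−3)−0=1 ⇒ Z
Ȟ^1: (6−2)−3=1 ⇒ Z
Ȟ^2: (2−0)−2=0 ⇒ 0


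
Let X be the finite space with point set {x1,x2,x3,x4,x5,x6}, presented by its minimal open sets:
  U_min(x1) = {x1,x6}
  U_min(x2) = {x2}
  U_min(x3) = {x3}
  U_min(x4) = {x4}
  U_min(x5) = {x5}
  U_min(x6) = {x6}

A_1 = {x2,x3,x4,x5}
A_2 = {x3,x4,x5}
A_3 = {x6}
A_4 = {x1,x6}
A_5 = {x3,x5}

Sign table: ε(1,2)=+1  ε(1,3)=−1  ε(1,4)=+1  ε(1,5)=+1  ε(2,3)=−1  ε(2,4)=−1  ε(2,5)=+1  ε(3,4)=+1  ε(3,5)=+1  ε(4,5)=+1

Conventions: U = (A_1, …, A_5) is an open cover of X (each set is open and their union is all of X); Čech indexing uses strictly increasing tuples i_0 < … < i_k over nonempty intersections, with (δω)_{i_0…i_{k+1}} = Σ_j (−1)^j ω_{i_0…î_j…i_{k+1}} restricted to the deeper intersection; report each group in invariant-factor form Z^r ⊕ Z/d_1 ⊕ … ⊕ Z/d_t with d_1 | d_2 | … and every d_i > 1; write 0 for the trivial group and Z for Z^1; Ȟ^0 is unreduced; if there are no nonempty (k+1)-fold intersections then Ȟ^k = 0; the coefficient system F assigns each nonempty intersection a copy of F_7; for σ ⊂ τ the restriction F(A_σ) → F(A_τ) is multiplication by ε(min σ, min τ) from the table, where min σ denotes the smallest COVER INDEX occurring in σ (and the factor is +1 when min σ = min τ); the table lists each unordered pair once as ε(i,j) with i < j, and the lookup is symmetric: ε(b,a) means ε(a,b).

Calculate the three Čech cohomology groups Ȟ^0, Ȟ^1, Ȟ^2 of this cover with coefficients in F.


Ȟ^0 = Z/7 ⊕ Z/7,  Ȟ^1 = 0,  Ȟ^2 = 0

nonempty intersections:
  A12={x3,x4,x5} A15={x3,x5} A25={x3,x5} A34={x6}
  A125={x3,x5}
C dims 5,4,1; δ0: rk_F7 3; δ1: rk_F7 1
Ȟ^0: (5−3)−0=2 ⇒ Z/7 ⊕ Z/7
Ȟ^1: (4−1)−3=0 ⇒ 0
Ȟ^2: (1−0)−1=0 ⇒ 0


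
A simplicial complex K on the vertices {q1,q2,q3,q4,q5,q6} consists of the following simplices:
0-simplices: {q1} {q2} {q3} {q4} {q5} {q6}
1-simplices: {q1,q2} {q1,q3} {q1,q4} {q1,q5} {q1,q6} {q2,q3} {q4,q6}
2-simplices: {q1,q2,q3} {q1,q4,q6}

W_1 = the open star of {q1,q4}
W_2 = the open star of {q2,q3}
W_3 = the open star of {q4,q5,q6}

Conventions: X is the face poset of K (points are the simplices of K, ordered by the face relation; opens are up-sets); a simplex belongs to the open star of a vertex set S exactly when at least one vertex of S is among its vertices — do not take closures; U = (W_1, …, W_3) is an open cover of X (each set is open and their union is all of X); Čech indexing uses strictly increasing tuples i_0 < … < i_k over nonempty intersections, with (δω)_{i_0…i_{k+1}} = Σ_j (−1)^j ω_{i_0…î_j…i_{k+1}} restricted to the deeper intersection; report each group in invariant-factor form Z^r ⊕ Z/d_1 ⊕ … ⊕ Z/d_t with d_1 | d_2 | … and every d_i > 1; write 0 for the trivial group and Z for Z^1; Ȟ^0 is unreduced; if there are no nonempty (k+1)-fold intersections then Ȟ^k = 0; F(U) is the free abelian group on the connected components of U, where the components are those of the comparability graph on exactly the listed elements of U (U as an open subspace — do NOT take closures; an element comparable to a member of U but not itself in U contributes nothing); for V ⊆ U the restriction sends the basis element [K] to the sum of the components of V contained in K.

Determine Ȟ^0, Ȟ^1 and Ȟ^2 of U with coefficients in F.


Ȟ^0(U;F) ≅ Z; Ȟ^1(U;F) ≅ 0; Ȟ^2(U;F) ≅ 0

nonempty overlaps:
  W1={{q1},{q4},{q1,q2},{q1,q3},{q1,q4},{q1,q5},{q1,q6},{q4,q6},{q1,q2,q3},{q1,q4,q6}} W2={{q2},{q3},{q1,q2},{q1,q3},{q2,q3},{q1,q2,q3}} W3={{q4},{q5},{q6},{q1,q4},{q1,q5},{q1,q6},{q4,q6},{q1,q4,q6}}
  W12={{q1,q2},{q1,q3},{q1,q2,q3}} W13={{q4},{q1,q4},{q1,q5},{q1,q6},{q4,q6},{q1,q4,q6}}
components per intersection:
  W1: {{q1},{q4},{q1,q2},{q1,q3},{q1,q4},{q1,q5},{q1,q6},{q4,q6},{q1,q2,q3},{q1,q4,q6}}
  W2: {{q2},{q3},{q1,q2},{q1,q3},{q2,q3},{q1,q2,q3}}
  W3: {{q4},{q6},{q1,q4},{q1,q6},{q4,q6},{q1,q4,q6}} {{q5},{q1,q5}}
  W12: {{q1,q2},{q1,q3},{q1,q2,q3}}
  W13: {{q4},{q1,q4},{q1,q6},{q4,q6},{q1,q4,q6}} {{q1,q5}}
C dims 4,3; δ0: rk 3, SNF 1^3
degree 0: 4−3−0 = 1 → Ȟ^0 ≅ Z
degree 1: 3−0−3 = 0 → Ȟ^1 ≅ 0
degree 2: 0−0−0 = 0 → Ȟ^2 ≅ 0


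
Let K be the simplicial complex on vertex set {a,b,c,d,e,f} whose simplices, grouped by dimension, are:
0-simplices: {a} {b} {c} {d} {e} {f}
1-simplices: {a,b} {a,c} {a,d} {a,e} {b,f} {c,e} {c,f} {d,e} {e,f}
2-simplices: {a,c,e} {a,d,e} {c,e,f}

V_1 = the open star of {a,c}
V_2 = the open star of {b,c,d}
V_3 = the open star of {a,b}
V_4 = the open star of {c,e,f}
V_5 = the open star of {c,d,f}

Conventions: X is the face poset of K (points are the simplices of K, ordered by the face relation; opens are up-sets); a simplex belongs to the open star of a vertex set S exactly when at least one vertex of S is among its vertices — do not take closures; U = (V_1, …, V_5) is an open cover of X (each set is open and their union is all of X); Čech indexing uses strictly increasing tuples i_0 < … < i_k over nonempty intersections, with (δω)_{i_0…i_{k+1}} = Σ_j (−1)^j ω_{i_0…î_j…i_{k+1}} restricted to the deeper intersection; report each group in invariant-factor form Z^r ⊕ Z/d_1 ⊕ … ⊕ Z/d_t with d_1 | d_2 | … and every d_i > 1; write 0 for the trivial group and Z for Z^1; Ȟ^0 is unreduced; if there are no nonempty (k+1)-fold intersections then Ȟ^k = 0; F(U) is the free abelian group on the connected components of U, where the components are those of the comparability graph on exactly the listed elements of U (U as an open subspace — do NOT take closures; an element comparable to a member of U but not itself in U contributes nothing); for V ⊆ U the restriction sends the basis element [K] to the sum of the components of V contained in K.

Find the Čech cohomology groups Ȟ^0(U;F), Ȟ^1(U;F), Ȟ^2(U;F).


Ȟ^0(U;F) ≅ Z,  Ȟ^1(U;F) ≅ Z,  Ȟ^2(U;F) ≅ 0

nonempty overlaps:
  V1={{a},{c},{a,b},{a,c},{a,d},{a,e},{c,e},{c,f},{a,c,e},{a,d,e},{c,e,f}} V2={{b},{c},{d},{a,b},{a,c},{a,d},{b,f},{c,e},{c,f},{d,e},{a,c,e},{a,d,e},{c,e,f}} V3={{a},{b},{a,b},{a,c},{a,d},{a,e},{b,f},{a,c,e},{a,d,e}} V4={{c},{e},{f},{a,c},{a,e},{b,f},{c,e},{c,f},{d,e},{e,f},{a,c,e},{a,d,e},{c,e,f}} V5={{c},{d},{f},{a,c},{a,d},{b,f},{c,e},{c,f},{d,e},{e,f},{a,c,e},{a,d,e},{c,e,f}}
  V12={{c},{a,b},{a,c},{a,d},{c,e},{c,f},{a,c,e},{a,d,e},{c,e,f}} V13={{a},{a,b},{a,c},{a,d},{a,e},{a,c,e},{a,d,e}} V14={{c},{a,c},{a,e},{c,e},{c,f},{a,c,e},{a,d,e},{c,e,f}} V15={{c},{a,c},{a,d},{c,e},{c,f},{a,c,e},{a,d,e},{c,e,f}} V23={{b},{a,b},{a,c},{a,d},{b,f},{a,c,e},{a,d,e}} V24={{c},{a,c},{b,f},{c,e},{c,f},{d,e},{a,c,e},{a,d,e},{c,e,f}} V25={{c},{d},{a,c},{a,d},{b,f},{c,e},{c,f},{d,e},{a,c,e},{a,d,e},{c,e,f}} V34={{a,c},{a,e},{b,f},{a,c,e},{a,d,e}} V35={{a,c},{a,d},{b,f},{a,c,e},{a,d,e}} V45={{c},{f},{a,c},{b,f},{c,e},{c,f},{d,e},{e,f},{a,c,e},{a,d,e},{c,e,f}}
  V123={{a,b},{a,c},{a,d},{a,c,e},{a,d,e}} V124={{c},{a,c},{c,e},{c,f},{a,c,e},{a,d,e},{c,e,f}} V125={{c},{a,c},{a,d},{c,e},{c,f},{a,c,e},{a,d,e},{c,e,f}} V134={{a,c},{a,e},{a,c,e},{a,d,e}} V135={{a,c},{a,d},{a,c,e},{a,d,e}} V145={{c},{a,c},{c,e},{c,f},{a,c,e},{a,d,e},{c,e,f}} V234={{a,c},{b,f},{a,c,e},{a,d,e}} V235={{a,c},{a,d},{b,f},{a,c,e},{a,d,e}} V245={{c},{a,c},{b,f},{c,e},{c,f},{d,e},{a,c,e},{a,d,e},{c,e,f}} V345={{a,c},{b,f},{a,c,e},{a,d,e}}
  V1234={{a,c},{a,c,e},{a,d,e}} V1235={{a,c},{a,d},{a,c,e},{a,d,e}} V1245={{c},{a,c},{c,e},{c,f},{a,c,e},{a,d,e},{c,e,f}} V1345={{a,c},{a,c,e},{a,d,e}} V2345={{a,c},{b,f},{a,c,e},{a,d,e}}
  V12345={{a,c},{a,c,e},{a,d,e}}
components per intersection:
  V1: {{a},{c},{a,b},{a,c},{a,d},{a,e},{c,e},{c,f},{a,c,e},{a,d,e},{c,e,f}}
  V2: {{b},{a,b},{b,f}} {{c},{a,c},{c,e},{c,f},{a,c,e},{c,e,f}} {{d},{a,d},{d,e},{a,d,e}}
  V3: {{a},{b},{a,b},{a,c},{a,d},{a,e},{b,f},{a,c,e},{a,d,e}}
  V4: {{c},{e},{f},{a,c},{a,e},{b,f},{c,e},{c,f},{d,e},{e,f},{a,c,e},{a,d,e},{c,e,f}}
  V5: {{c},{f},{a,c},{b,f},{c,e},{c,f},{e,f},{a,c,e},{c,e,f}} {{d},{a,d},{d,e},{a,d,e}}
  V12: {{c},{a,c},{c,e},{c,f},{a,c,e},{c,e,f}} {{a,b}} {{a,d},{a,d,e}}
  V13: {{a},{a,b},{a,c},{a,d},{a,e},{a,c,e},{a,d,e}}
  V14: {{c},{a,c},{a,e},{c,e},{c,f},{a,c,e},{a,d,e},{c,e,f}}
  V15: {{c},{a,c},{c,e},{c,f},{a,c,e},{c,e,f}} {{a,d},{a,d,e}}
  V23: {{b},{a,b},{b,f}} {{a,c},{a,c,e}} {{a,d},{a,d,e}}
  V24: {{c},{a,c},{c,e},{c,f},{a,c,e},{c,e,f}} {{b,f}} {{d,e},{a,d,e}}
  V25: {{c},{a,c},{c,e},{c,f},{a,c,e},{c,e,f}} {{d},{a,d},{d,e},{a,d,e}} {{b,f}}
  V34: {{a,c},{a,e},{a,c,e},{a,d,e}} {{b,f}}
  V35: {{a,c},{a,c,e}} {{a,d},{a,d,e}} {{b,f}}
  V45: {{c},{f},{a,c},{b,f},{c,e},{c,f},{e,f},{a,c,e},{c,e,f}} {{d,e},{a,d,e}}
  V123: {{a,b}} {{a,c},{a,c,e}} {{a,d},{a,d,e}}
  V124: {{c},{a,c},{c,e},{c,f},{a,c,e},{c,e,f}} {{a,d,e}}
  V125: {{c},{a,c},{c,e},{c,f},{a,c,e},{c,e,f}} {{a,d},{a,d,e}}
  V134: {{a,c},{a,e},{a,c,e},{a,d,e}}
  V135: {{a,c},{a,c,e}} {{a,d},{a,d,e}}
  V145: {{c},{a,c},{c,e},{c,f},{a,c,e},{c,e,f}} {{a,d,e}}
  V234: {{a,c},{a,c,e}} {{b,f}} {{a,d,e}}
  V235: {{a,c},{a,c,e}} {{a,d},{a,d,e}} {{b,f}}
  V245: {{c},{a,c},{c,e},{c,f},{a,c,e},{c,e,f}} {{b,f}} {{d,e},{a,d,e}}
  V345: {{a,c},{a,c,e}} {{b,f}} {{a,d,e}}
  V1234: {{a,c},{a,c,e}} {{a,d,e}}
  V1235: {{a,c},{a,c,e}} {{a,d},{a,d,e}}
  V1245: {{c},{a,c},{c,e},{c,f},{a,c,e},{c,e,f}} {{a,d,e}}
  V1345: {{a,c},{a,c,e}} {{a,d,e}}
  V2345: {{a,c},{a,c,e}} {{b,f}} {{a,d,e}}
  V12345: {{a,c},{a,c,e}} {{a,d,e}}
C dims 8,23,24,11; δ0: rk 7, SNF 1^7; δ1: rk 15, SNF 1^15; δ2: rk 9, SNF 1^9
degree 0: 8−7−0 = 1 → Ȟ^0 ≅ Z
degree 1: 23−15−7 = 1 → Ȟ^1 ≅ Z
degree 2: 24−9−15 = 0 → Ȟ^2 ≅ 0


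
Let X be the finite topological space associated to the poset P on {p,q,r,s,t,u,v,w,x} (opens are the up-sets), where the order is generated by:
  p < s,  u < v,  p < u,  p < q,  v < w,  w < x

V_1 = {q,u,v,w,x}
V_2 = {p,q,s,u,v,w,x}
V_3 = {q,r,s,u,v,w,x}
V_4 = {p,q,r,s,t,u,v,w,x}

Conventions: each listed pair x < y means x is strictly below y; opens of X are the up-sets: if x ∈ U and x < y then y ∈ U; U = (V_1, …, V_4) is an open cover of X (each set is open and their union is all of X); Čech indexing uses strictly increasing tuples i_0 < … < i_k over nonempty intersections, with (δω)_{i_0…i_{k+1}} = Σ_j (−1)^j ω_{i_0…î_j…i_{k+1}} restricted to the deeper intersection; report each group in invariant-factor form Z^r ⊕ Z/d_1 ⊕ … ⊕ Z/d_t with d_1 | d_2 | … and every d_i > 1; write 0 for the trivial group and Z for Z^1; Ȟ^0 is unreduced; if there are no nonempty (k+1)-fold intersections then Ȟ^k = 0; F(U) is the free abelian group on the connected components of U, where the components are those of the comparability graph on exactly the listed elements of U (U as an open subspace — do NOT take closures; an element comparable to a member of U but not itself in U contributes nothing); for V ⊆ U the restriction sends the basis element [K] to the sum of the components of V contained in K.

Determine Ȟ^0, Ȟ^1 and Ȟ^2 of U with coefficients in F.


Ȟ^0 = Z^3, Ȟ^1 = 0 and Ȟ^2 = 0

nonempty overlaps:
  V12={q,u,v,w,x} V13={q,u,v,w,x} V14={q,u,v,w,x} V23={q,s,u,v,w,x} V24={p,q,s,u,v,w,x} V34={q,r,s,u,v,w,x}
  V123={q,u,v,w,x} V124={q,u,v,w,x} V134={q,u,v,w,x} V234={q,s,u,v,w,x}
  V1234={q,u,v,w,x}
components per intersection:
  V1: {q} {u,v,w,x}
  V2: {p,q,s,u,v,w,x}
  V3: {q} {r} {s} {u,v,w,x}
  V4: {p,q,s,u,v,w,x} {r} {t}
  V12: {q} {u,v,w,x}
  V13: {q} {u,v,w,x}
  V14: {q} {u,v,w,x}
  V23: {q} {s} {u,v,w,x}
  V24: {p,q,s,u,v,w,x}
  V34: {q} {r} {s} {u,v,w,x}
  V123: {q} {u,v,w,x}
  V124: {q} {u,v,w,x}
  V134: {q} {u,v,w,x}
  V234: {q} {s} {u,v,w,x}
  V1234: {q} {u,v,w,x}
C dims 10,14,9,2; δ0: rk 7, SNF 1^7; δ1: rk 7, SNF 1^7; δ2: rk 2, SNF 1^2
degree 0: 10−7−0 = 3 → Ȟ^0 ≅ Z^3
degree 1: 14−7−7 = 0 → Ȟ^1 ≅ 0
degree 2: 9−2−7 = 0 → Ȟ^2 ≅ 0


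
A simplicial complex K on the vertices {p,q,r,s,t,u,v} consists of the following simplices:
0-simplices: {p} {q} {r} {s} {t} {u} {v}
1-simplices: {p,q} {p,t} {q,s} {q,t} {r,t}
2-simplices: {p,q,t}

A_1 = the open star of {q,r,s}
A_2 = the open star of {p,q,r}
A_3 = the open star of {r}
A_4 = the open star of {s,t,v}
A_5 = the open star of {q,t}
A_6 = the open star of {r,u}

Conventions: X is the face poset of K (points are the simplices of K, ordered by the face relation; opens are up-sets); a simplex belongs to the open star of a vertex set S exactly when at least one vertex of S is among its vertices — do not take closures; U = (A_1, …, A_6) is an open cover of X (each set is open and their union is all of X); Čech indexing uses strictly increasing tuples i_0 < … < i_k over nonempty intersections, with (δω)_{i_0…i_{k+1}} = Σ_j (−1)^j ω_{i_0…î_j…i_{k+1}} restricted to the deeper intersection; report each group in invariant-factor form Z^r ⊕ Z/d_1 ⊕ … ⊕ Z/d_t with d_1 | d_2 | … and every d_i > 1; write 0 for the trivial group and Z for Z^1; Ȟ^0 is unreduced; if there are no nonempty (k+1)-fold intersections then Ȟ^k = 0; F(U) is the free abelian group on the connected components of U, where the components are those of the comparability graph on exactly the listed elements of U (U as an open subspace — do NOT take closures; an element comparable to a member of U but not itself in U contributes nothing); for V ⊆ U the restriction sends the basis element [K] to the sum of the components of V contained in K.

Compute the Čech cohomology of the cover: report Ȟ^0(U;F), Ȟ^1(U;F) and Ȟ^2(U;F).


nerve simplices:
  A1={{q},{r},{s},{p,q},{q,s},{q,t},{r,t},{p,q,t}} A2={{p},{q},{r},{p,q},{p,t},{q,s},{q,t},{r,t},{p,q,t}} A3={{r},{r,t}} A4={{s},{t},{v},{p,t},{q,s},{q,t},{r,t},{p,q,t}} A5={{q},{t},{p,q},{p,t},{q,s},{q,t},{r,t},{p,q,t}} A6={{r},{u},{r,t}}
  A12={{q},{r},{p,q},{q,s},{q,t},{r,t},{p,q,t}} A13={{r},{r,t}} A14={{s},{q,s},{q,t},{r,t},{p,q,t}} A15={{q},{p,q},{q,s},{q,t},{r,t},{p,q,t}} A16={{r},{r,t}} A23={{r},{r,t}} A24={{p,t},{q,s},{q,t},{r,t},{p,q,t}} A25={{q},{p,q},{p,t},{q,s},{q,t},{r,t},{p,q,t}} A26={{r},{r,t}} A34={{r,t}} A35={{r,t}} A36={{r},{r,t}} A45={{t},{p,t},{q,s},{q,t},{r,t},{p,q,t}} A46={{r,t}} A56={{r,t}}
  A123={{r},{r,t}} A124={{q,s},{q,t},{r,t},{p,q,t}} A125={{q},{p,q},{q,s},{q,t},{r,t},{p,q,t}} A126={{r},{r,t}} A134={{r,t}} A135={{r,t}} A136={{r},{r,t}} A145={{q,s},{q,t},{r,t},{p,q,t}} A146={{r,t}} A156={{r,t}} A234={{r,t}} A235={{r,t}} A236={{r},{r,t}} A245={{p,t},{q,s},{q,t},{r,t},{p,q,t}} A246={{r,t}} A256={{r,t}} A345={{r,t}} A346={{r,t}} A356={{r,t}} A456={{r,t}}
  A1234={{r,t}} A1235={{r,t}} A1236={{r},{r,t}} A1245={{q,s},{q,t},{r,t},{p,q,t}} A1246={{r,t}} A1256={{r,t}} A1345={{r,t}} A1346={{r,t}} A1356={{r,t}} A1456={{r,t}} A2345={{r,t}} A2346={{r,t}} A2356={{r,t}} A2456={{r,t}} A3456={{r,t}}
  A12345={{r,t}} A12346={{r,t}} A12356={{r,t}} A12456={{r,t}} A13456={{r,t}} A23456={{r,t}}
  A123456={{r,t}}
components per intersection:
  A1: {{q},{s},{p,q},{q,s},{q,t},{p,q,t}} {{r},{r,t}}
  A2: {{p},{q},{p,q},{p,t},{q,s},{q,t},{p,q,t}} {{r},{r,t}}
  A3: {{r},{r,t}}
  A4: {{s},{q,s}} {{t},{p,t},{q,t},{r,t},{p,q,t}} {{v}}
  A5: {{q},{t},{p,q},{p,t},{q,s},{q,t},{r,t},{p,q,t}}
  A6: {{r},{r,t}} {{u}}
  A12: {{q},{p,q},{q,s},{q,t},{p,q,t}} {{r},{r,t}}
  A13: {{r},{r,t}}
  A14: {{s},{q,s}} {{q,t},{p,q,t}} {{r,t}}
  A15: {{q},{p,q},{q,s},{q,t},{p,q,t}} {{r,t}}
  A16: {{r},{r,t}}
  A23: {{r},{r,t}}
  A24: {{p,t},{q,t},{p,q,t}} {{q,s}} {{r,t}}
  A25: {{q},{p,q},{p,t},{q,s},{q,t},{p,q,t}} {{r,t}}
  A26: {{r},{r,t}}
  A34: {{r,t}}
  A35: {{r,t}}
  A36: {{r},{r,t}}
  A45: {{t},{p,t},{q,t},{r,t},{p,q,t}} {{q,s}}
  A46: {{r,t}}
  A56: {{r,t}}
  A123: {{r},{r,t}}
  A124: {{q,s}} {{q,t},{p,q,t}} {{r,t}}
  A125: {{q},{p,q},{q,s},{q,t},{p,q,t}} {{r,t}}
  A126: {{r},{r,t}}
  A134: {{r,t}}
  A135: {{r,t}}
  A136: {{r},{r,t}}
  A145: {{q,s}} {{q,t},{p,q,t}} {{r,t}}
  A146: {{r,t}}
  A156: {{r,t}}
  A234: {{r,t}}
  A235: {{r,t}}
  A236: {{r},{r,t}}
  A245: {{p,t},{q,t},{p,q,t}} {{q,s}} {{r,t}}
  A246: {{r,t}}
  A256: {{r,t}}
  A345: {{r,t}}
  A346: {{r,t}}
  A356: {{r,t}}
  A456: {{r,t}}
  A1234: {{r,t}}
  A1235: {{r,t}}
  A1236: {{r},{r,t}}
  A1245: {{q,s}} {{q,t},{p,q,t}} {{r,t}}
  A1246: {{r,t}}
  A1256: {{r,t}}
  A1345: {{r,t}}
  A1346: {{r,t}}
  A1356: {{r,t}}
  A1456: {{r,t}}
  A2345: {{r,t}}
  A2346: {{r,t}}
  A2356: {{r,t}}
  A2456: {{r,t}}
  A3456: {{r,t}}
  A12345: {{r,t}}
  A12346: {{r,t}}
  A12356: {{r,t}}
  A12456: {{r,t}}
  A13456: {{r,t}}
  A23456: {{r,t}}
  A123456: {{r,t}}
C dims 11,23,27,17; δ0: rk 8, SNF 1^8; δ1: rk 15, SNF 1^15; δ2: rk 12, SNF 1^12
degree 0: 11−8−0 = 3 → Ȟ^0 ≅ Z^3
degree 1: 23−15−8 = 0 → Ȟ^1 ≅ 0
degree 2: 27−12−15 = 0 → Ȟ^2 ≅ 0

Ȟ^0(U;F) ≅ Z^3, Ȟ^1(U;F) ≅ 0 and Ȟ^2(U;F) ≅ 0


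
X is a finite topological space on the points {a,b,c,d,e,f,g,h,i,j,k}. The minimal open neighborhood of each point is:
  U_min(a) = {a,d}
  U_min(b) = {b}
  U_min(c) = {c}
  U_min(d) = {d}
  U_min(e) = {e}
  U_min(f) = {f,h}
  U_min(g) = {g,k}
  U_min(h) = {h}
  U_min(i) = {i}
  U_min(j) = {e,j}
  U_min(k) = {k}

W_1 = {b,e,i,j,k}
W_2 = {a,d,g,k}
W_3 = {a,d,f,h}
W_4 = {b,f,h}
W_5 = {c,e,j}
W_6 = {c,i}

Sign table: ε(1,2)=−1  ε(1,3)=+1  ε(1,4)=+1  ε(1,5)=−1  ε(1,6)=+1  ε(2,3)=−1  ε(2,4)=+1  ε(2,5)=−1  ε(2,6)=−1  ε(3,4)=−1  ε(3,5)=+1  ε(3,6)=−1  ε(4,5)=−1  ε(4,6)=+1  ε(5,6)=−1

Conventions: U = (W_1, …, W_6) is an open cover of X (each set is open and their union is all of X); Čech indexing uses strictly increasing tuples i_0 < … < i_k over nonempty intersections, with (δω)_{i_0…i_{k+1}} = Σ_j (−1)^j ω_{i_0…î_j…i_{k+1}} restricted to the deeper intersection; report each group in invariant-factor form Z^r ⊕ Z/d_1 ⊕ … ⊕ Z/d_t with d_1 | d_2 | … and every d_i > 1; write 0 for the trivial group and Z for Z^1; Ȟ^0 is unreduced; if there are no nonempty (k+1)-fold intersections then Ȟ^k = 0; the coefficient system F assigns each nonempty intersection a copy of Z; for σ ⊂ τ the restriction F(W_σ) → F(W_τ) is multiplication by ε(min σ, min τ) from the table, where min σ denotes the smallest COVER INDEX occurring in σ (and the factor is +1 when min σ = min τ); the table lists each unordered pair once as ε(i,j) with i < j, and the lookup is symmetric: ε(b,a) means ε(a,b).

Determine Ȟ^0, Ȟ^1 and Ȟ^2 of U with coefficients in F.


Ȟ^0 ≅ 0, Ȟ^1 ≅ Z ⊕ Z/2, Ȟ^2 ≅ 0

nonempty overlaps:
  W12={k} W14={b} W15={e,j} W16={i} W23={a,d} W34={f,h} W56={c}
C dims 6,7; δ0: rk 6, SNF 1^5·2
degree 0: 6−6−0 = 0 → Ȟ^0 ≅ 0
degree 1: 7−0−6 = 1 plus torsion [2] → Ȟ^1 ≅ Z ⊕ Z/2
degree 2: 0−0−0 = 0 → Ȟ^2 ≅ 0


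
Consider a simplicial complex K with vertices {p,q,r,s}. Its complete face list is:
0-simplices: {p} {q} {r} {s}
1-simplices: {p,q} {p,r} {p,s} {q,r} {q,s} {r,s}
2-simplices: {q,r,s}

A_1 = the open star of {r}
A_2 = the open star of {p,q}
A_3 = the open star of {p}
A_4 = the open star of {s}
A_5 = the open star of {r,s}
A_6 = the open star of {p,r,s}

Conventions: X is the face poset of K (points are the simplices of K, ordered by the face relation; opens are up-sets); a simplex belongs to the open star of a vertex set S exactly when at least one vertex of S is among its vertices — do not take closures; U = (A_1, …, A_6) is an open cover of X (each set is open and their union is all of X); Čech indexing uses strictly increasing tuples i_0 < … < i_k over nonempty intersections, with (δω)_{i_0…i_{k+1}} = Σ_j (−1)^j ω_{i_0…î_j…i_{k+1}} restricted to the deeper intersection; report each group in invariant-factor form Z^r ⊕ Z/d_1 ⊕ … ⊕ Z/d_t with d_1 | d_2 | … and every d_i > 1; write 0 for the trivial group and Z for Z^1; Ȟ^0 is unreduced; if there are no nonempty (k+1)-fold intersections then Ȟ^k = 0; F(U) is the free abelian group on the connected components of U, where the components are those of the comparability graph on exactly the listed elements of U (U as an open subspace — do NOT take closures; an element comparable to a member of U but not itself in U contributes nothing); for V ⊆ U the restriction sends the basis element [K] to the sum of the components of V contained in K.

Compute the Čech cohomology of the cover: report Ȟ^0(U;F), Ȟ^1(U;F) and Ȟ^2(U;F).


intersection data:
  A1={{r},{p,r},{q,r},{r,s},{q,r,s}} A2={{p},{q},{p,q},{p,r},{p,s},{q,r},{q,s},{q,r,s}} A3={{p},{p,q},{p,r},{p,s}} A4={{s},{p,s},{q,s},{r,s},{q,r,s}} A5={{r},{s},{p,r},{p,s},{q,r},{q,s},{r,s},{q,r,s}} A6={{p},{r},{s},{p,q},{p,r},{p,s},{q,r},{q,s},{r,s},{q,r,s}}
  A12={{p,r},{q,r},{q,r,s}} A13={{p,r}} A14={{r,s},{q,r,s}} A15={{r},{p,r},{q,r},{r,s},{q,r,s}} A16={{r},{p,r},{q,r},{r,s},{q,r,s}} A23={{p},{p,q},{p,r},{p,s}} A24={{p,s},{q,s},{q,r,s}} A25={{p,r},{p,s},{q,r},{q,s},{q,r,s}} A26={{p},{p,q},{p,r},{p,s},{q,r},{q,s},{q,r,s}} A34={{p,s}} A35={{p,r},{p,s}} A36={{p},{p,q},{p,r},{p,s}} A45={{s},{p,s},{q,s},{r,s},{q,r,s}} A46={{s},{p,s},{q,s},{r,s},{q,r,s}} A56={{r},{s},{p,r},{p,s},{q,r},{q,s},{r,s},{q,r,s}}
  A123={{p,r}} A124={{q,r,s}} A125={{p,r},{q,r},{q,r,s}} A126={{p,r},{q,r},{q,r,s}} A135={{p,r}} A136={{p,r}} A145={{r,s},{q,r,s}} A146={{r,s},{q,r,s}} A156={{r},{p,r},{q,r},{r,s},{q,r,s}} A234={{p,s}} A235={{p,r},{p,s}} A236={{p},{p,q},{p,r},{p,s}} A245={{p,s},{q,s},{q,r,s}} A246={{p,s},{q,s},{q,r,s}} A256={{p,r},{p,s},{q,r},{q,s},{q,r,s}} A345={{p,s}} A346={{p,s}} A356={{p,r},{p,s}} A456={{s},{p,s},{q,s},{r,s},{q,r,s}}
  A1235={{p,r}} A1236={{p,r}} A1245={{q,r,s}} A1246={{q,r,s}} A1256={{p,r},{q,r},{q,r,s}} A1356={{p,r}} A1456={{r,s},{q,r,s}} A2345={{p,s}} A2346={{p,s}} A2356={{p,r},{p,s}} A2456={{p,s},{q,s},{q,r,s}} A3456={{p,s}}
  A12356={{p,r}} A12456={{q,r,s}} A23456={{p,s}}
components per intersection:
  A1: {{r},{p,r},{q,r},{r,s},{q,r,s}}
  A2: {{p},{q},{p,q},{p,r},{p,s},{q,r},{q,s},{q,r,s}}
  A3: {{p},{p,q},{p,r},{p,s}}
  A4: {{s},{p,s},{q,s},{r,s},{q,r,s}}
  A5: {{r},{s},{p,r},{p,s},{q,r},{q,s},{r,s},{q,r,s}}
  A6: {{p},{r},{s},{p,q},{p,r},{p,s},{q,r},{q,s},{r,s},{q,r,s}}
  A12: {{p,r}} {{q,r},{q,r,s}}
  A13: {{p,r}}
  A14: {{r,s},{q,r,s}}
  A15: {{r},{p,r},{q,r},{r,s},{q,r,s}}
  A16: {{r},{p,r},{q,r},{r,s},{q,r,s}}
  A23: {{p},{p,q},{p,r},{p,s}}
  A24: {{p,s}} {{q,s},{q,r,s}}
  A25: {{p,r}} {{p,s}} {{q,r},{q,s},{q,r,s}}
  A26: {{p},{p,q},{p,r},{p,s}} {{q,r},{q,s},{q,r,s}}
  A34: {{p,s}}
  A35: {{p,r}} {{p,s}}
  A36: {{p},{p,q},{p,r},{p,s}}
  A45: {{s},{p,s},{q,s},{r,s},{q,r,s}}
  A46: {{s},{p,s},{q,s},{r,s},{q,r,s}}
  A56: {{r},{s},{p,r},{p,s},{q,r},{q,s},{r,s},{q,r,s}}
  A123: {{p,r}}
  A124: {{q,r,s}}
  A125: {{p,r}} {{q,r},{q,r,s}}
  A126: {{p,r}} {{q,r},{q,r,s}}
  A135: {{p,r}}
  A136: {{p,r}}
  A145: {{r,s},{q,r,s}}
  A146: {{r,s},{q,r,s}}
  A156: {{r},{p,r},{q,r},{r,s},{q,r,s}}
  A234: {{p,s}}
  A235: {{p,r}} {{p,s}}
  A236: {{p},{p,q},{p,r},{p,s}}
  A245: {{p,s}} {{q,s},{q,r,s}}
  A246: {{p,s}} {{q,s},{q,r,s}}
  A256: {{p,r}} {{p,s}} {{q,r},{q,s},{q,r,s}}
  A345: {{p,s}}
  A346: {{p,s}}
  A356: {{p,r}} {{p,s}}
  A456: {{s},{p,s},{q,s},{r,s},{q,r,s}}
  A1235: {{p,r}}
  A1236: {{p,r}}
  A1245: {{q,r,s}}
  A1246: {{q,r,s}}
  A1256: {{p,r}} {{q,r},{q,r,s}}
  A1356: {{p,r}}
  A1456: {{r,s},{q,r,s}}
  A2345: {{p,s}}
  A2346: {{p,s}}
  A2356: {{p,r}} {{p,s}}
  A2456: {{p,s}} {{q,s},{q,r,s}}
  A3456: {{p,s}}
  A12356: {{p,r}}
  A12456: {{q,r,s}}
  A23456: {{p,s}}
C dims 6,21,27,15; δ0: rk 5, SNF 1^5; δ1: rk 15, SNF 1^15; δ2: rk 12, SNF 1^12
Ȟ^0 = (6 − 5) − 0 = 1, so Ȟ^0 ≅ Z
Ȟ^1 = (21 − 15) − 5 = 1, so Ȟ^1 ≅ Z
Ȟ^2 = (27 − 12) − 15 = 0, so Ȟ^2 ≅ 0

Ȟ^0(U;F) ≅ Z; Ȟ^1(U;F) ≅ Z; Ȟ^2(U;F) ≅ 0


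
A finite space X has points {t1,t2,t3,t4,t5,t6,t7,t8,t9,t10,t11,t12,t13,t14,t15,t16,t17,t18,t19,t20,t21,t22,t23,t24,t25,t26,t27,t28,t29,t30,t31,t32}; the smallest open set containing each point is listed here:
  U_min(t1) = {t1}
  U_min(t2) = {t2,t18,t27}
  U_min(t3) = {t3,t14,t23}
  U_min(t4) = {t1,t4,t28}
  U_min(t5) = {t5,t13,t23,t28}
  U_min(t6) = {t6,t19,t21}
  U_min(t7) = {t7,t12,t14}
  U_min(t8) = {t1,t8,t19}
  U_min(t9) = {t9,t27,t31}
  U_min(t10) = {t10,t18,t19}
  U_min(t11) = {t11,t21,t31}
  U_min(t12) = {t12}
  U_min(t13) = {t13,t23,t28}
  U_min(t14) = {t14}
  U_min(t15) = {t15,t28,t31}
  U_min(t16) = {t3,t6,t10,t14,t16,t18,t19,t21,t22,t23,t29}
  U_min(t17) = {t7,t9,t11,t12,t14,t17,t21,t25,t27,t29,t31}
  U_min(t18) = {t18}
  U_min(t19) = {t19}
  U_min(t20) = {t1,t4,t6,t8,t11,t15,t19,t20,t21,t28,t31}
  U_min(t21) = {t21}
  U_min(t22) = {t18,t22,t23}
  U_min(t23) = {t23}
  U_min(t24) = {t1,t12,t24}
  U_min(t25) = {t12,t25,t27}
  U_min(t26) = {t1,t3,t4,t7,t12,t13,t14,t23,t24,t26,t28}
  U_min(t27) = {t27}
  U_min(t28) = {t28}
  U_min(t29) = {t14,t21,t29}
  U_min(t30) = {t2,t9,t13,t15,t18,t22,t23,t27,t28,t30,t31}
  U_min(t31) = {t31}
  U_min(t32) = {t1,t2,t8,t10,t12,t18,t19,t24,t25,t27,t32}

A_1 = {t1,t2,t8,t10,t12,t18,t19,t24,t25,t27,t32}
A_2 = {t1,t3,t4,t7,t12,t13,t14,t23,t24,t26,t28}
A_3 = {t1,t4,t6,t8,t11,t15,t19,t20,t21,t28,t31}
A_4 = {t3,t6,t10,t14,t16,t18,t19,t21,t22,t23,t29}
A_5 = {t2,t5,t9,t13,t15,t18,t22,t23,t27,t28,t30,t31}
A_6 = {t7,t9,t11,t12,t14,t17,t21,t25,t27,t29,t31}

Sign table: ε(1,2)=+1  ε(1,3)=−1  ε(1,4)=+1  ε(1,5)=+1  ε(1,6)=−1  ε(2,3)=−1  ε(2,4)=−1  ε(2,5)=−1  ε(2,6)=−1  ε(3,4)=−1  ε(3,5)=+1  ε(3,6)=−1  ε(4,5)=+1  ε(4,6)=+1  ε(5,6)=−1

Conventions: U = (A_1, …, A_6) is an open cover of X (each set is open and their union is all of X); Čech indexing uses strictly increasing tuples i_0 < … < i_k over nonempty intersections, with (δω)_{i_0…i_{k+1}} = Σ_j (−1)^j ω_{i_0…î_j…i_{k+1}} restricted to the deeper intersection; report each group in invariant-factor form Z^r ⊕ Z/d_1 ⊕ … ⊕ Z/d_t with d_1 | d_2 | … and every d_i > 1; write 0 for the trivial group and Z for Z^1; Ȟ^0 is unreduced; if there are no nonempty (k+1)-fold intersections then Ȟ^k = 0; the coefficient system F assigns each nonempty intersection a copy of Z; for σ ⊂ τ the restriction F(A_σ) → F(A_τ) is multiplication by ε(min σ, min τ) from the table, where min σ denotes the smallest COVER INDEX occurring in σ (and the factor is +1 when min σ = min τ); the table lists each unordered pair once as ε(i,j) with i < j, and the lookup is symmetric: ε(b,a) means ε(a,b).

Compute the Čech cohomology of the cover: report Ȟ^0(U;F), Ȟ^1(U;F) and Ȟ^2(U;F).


intersection data:
  A12={t1,t12,t24} A13={t1,t8,t19} A14={t10,t18,t19} A15={t2,t18,t27} A16={t12,t25,t27} A23={t1,t4,t28} A24={t3,t14,t23} A25={t13,t23,t28} A26={t7,t12,t14} A34={t6,t19,t21} A35={t15,t28,t31} A36={t11,t21,t31} A45={t18,t22,t23} A46={t14,t21,t29} A56={t9,t27,t31}
  A123={t1} A126={t12} A134={t19} A145={t18} A156={t27} A235={t28} A245={t23} A246={t14} A346={t21} A356={t31}
C dims 6,15,10; δ0: rk 6, SNF 1^5·2; δ1: rk 9, SNF 1^9
Ȟ^0 = (6 − 6) − 0 = 0, so Ȟ^0 ≅ 0
Ȟ^1 = (15 − 9) − 6 = 0 plus torsion [2], so Ȟ^1 ≅ Z/2
Ȟ^2 = (10 − 0) − 9 = 1, so Ȟ^2 ≅ Z

Ȟ^0 ≅ 0,  Ȟ^1 ≅ Z/2,  Ȟ^2 ≅ Z


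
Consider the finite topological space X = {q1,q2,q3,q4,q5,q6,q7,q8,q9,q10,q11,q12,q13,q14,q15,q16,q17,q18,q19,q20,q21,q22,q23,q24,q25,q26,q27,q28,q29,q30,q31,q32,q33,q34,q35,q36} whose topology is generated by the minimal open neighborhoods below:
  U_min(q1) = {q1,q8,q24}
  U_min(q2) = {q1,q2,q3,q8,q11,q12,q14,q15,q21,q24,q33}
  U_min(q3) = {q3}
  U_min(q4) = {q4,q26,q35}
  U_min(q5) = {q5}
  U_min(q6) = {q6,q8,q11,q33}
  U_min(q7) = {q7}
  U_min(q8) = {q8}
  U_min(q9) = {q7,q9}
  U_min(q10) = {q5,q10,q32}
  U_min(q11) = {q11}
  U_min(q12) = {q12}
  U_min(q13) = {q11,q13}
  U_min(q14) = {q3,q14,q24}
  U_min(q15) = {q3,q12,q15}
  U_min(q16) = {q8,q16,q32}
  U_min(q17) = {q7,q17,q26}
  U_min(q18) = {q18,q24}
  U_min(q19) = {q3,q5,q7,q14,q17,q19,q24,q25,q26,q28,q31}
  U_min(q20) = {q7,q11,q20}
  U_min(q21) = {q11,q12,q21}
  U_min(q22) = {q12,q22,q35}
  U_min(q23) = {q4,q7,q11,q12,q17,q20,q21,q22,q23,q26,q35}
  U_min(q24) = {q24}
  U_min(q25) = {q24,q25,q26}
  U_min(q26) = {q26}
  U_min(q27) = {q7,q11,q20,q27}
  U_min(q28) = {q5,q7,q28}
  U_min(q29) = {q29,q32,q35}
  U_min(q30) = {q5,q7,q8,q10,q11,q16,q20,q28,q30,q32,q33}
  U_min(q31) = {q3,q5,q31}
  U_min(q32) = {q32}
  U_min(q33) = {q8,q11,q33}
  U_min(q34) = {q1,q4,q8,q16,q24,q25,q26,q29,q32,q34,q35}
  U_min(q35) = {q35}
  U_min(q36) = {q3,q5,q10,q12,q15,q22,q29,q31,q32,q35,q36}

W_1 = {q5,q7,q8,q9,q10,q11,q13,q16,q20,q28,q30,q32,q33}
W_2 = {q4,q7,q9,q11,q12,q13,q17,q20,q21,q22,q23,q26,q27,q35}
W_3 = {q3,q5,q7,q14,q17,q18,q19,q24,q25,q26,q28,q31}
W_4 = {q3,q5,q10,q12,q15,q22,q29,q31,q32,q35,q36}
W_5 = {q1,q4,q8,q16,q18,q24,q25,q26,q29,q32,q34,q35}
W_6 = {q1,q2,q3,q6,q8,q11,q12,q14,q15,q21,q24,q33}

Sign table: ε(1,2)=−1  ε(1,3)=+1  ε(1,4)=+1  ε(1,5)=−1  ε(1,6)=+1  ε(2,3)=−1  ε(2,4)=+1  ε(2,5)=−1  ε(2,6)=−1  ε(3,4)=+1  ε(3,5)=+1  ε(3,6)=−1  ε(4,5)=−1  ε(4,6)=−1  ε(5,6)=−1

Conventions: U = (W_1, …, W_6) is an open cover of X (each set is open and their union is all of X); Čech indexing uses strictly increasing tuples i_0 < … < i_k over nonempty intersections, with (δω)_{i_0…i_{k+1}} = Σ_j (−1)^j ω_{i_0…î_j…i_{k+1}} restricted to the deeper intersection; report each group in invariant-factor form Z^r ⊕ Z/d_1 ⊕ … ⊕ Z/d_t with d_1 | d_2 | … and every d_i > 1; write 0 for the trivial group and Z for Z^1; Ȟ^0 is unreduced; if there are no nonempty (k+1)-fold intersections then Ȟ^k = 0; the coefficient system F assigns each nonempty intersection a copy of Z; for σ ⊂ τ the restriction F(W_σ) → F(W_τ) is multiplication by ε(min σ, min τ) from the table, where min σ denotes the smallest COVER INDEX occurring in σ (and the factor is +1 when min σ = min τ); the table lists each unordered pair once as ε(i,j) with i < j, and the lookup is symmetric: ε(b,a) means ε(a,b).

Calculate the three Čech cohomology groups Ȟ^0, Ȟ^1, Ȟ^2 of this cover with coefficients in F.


nerve simplices:
  W12={q7,q9,q11,q13,q20} W13={q5,q7,q28} W14={q5,q10,q32} W15={q8,q16,q32} W16={q8,q11,q33} W23={q7,q17,q26} W24={q12,q22,q35} W25={q4,q26,q35} W26={q11,q12,q21} W34={q3,q5,q31} W35={q18,q24,q25,q26} W36={q3,q14,q24} W45={q29,q32,q35} W46={q3,q12,q15} W56={q1,q8,q24}
  W123={q7} W126={q11} W134={q5} W145={q32} W156={q8} W235={q26} W245={q35} W246={q12} W346={q3} W356={q24}
C dims 6,15,10; δ0: rk 6, SNF 1^5·2; δ1: rk 9, SNF 1^9
degree 0: 6−6−0 = 0 → Ȟ^0 ≅ 0
degree 1: 15−9−6 = 0 plus torsion [2] → Ȟ^1 ≅ Z/2
degree 2: 10−0−9 = 1 → Ȟ^2 ≅ Z

Ȟ^0 ≅ 0; Ȟ^1 ≅ Z/2; Ȟ^2 ≅ Z


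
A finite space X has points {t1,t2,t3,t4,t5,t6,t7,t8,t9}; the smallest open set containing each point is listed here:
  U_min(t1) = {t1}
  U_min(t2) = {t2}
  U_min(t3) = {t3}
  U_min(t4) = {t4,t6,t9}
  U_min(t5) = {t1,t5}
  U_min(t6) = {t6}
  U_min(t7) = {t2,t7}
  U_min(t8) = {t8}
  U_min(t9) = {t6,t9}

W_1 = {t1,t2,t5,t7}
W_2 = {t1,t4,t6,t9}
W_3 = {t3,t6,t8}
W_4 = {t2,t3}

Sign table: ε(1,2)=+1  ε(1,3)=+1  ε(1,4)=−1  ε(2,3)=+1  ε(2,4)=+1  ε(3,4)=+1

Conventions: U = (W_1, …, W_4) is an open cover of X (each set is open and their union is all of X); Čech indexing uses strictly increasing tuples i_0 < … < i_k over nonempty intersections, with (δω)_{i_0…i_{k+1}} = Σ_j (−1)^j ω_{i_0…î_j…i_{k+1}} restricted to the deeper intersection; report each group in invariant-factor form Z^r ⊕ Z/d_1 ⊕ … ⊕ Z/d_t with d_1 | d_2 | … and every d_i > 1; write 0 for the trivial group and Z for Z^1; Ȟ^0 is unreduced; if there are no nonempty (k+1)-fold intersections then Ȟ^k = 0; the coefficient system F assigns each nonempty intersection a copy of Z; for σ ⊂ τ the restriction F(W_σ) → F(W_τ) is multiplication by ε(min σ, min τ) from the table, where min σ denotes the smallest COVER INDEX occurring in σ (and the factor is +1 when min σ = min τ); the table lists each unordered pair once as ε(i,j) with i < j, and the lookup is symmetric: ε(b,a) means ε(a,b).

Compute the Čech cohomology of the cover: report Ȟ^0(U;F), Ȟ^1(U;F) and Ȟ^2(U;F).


nonempty overlaps:
  W12={t1} W14={t2} W23={t6} W34={t3}
C dims 4,4; δ0: rk 4, SNF 1^3·2
degree 0: 4−4−0 = 0 → Ȟ^0 ≅ 0
degree 1: 4−0−4 = 0 plus torsion [2] → Ȟ^1 ≅ Z/2
degree 2: 0−0−0 = 0 → Ȟ^2 ≅ 0

Ȟ^0 ≅ 0, Ȟ^1 ≅ Z/2, Ȟ^2 ≅ 0


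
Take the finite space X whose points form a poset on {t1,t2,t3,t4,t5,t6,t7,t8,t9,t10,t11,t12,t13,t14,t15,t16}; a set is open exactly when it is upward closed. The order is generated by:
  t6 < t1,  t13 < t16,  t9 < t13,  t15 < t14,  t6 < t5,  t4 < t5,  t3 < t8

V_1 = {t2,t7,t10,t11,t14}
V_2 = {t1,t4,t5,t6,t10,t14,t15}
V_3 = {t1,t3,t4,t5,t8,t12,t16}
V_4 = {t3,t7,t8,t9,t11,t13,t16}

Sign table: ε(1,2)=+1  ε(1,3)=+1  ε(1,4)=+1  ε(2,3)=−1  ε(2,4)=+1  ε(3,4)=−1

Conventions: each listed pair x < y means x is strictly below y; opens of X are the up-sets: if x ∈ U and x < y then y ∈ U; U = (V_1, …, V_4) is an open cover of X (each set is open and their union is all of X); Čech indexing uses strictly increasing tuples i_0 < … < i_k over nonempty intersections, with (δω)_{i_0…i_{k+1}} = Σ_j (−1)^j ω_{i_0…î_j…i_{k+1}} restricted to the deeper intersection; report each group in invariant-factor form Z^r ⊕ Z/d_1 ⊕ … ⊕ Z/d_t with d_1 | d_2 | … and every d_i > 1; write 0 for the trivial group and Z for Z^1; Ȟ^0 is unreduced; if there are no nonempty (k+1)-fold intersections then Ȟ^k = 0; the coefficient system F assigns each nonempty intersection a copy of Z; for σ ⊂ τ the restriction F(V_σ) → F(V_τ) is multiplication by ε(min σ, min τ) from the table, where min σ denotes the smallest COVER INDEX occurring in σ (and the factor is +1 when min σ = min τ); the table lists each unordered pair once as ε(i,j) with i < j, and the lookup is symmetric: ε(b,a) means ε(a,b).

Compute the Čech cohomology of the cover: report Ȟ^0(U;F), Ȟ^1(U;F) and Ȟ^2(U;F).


nerve simplices:
  V12={t10,t14} V14={t7,t11} V23={t1,t4,t5} V34={t3,t8,t16}
C dims 4,4; δ0: rk 3, SNF 1^3
degree 0: 4−3−0 = 1 → Ȟ^0 ≅ Z
degree 1: 4−0−3 = 1 → Ȟ^1 ≅ Z
degree 2: 0−0−0 = 0 → Ȟ^2 ≅ 0

Ȟ^0 = Z,  Ȟ^1 = Z,  Ȟ^2 = 0


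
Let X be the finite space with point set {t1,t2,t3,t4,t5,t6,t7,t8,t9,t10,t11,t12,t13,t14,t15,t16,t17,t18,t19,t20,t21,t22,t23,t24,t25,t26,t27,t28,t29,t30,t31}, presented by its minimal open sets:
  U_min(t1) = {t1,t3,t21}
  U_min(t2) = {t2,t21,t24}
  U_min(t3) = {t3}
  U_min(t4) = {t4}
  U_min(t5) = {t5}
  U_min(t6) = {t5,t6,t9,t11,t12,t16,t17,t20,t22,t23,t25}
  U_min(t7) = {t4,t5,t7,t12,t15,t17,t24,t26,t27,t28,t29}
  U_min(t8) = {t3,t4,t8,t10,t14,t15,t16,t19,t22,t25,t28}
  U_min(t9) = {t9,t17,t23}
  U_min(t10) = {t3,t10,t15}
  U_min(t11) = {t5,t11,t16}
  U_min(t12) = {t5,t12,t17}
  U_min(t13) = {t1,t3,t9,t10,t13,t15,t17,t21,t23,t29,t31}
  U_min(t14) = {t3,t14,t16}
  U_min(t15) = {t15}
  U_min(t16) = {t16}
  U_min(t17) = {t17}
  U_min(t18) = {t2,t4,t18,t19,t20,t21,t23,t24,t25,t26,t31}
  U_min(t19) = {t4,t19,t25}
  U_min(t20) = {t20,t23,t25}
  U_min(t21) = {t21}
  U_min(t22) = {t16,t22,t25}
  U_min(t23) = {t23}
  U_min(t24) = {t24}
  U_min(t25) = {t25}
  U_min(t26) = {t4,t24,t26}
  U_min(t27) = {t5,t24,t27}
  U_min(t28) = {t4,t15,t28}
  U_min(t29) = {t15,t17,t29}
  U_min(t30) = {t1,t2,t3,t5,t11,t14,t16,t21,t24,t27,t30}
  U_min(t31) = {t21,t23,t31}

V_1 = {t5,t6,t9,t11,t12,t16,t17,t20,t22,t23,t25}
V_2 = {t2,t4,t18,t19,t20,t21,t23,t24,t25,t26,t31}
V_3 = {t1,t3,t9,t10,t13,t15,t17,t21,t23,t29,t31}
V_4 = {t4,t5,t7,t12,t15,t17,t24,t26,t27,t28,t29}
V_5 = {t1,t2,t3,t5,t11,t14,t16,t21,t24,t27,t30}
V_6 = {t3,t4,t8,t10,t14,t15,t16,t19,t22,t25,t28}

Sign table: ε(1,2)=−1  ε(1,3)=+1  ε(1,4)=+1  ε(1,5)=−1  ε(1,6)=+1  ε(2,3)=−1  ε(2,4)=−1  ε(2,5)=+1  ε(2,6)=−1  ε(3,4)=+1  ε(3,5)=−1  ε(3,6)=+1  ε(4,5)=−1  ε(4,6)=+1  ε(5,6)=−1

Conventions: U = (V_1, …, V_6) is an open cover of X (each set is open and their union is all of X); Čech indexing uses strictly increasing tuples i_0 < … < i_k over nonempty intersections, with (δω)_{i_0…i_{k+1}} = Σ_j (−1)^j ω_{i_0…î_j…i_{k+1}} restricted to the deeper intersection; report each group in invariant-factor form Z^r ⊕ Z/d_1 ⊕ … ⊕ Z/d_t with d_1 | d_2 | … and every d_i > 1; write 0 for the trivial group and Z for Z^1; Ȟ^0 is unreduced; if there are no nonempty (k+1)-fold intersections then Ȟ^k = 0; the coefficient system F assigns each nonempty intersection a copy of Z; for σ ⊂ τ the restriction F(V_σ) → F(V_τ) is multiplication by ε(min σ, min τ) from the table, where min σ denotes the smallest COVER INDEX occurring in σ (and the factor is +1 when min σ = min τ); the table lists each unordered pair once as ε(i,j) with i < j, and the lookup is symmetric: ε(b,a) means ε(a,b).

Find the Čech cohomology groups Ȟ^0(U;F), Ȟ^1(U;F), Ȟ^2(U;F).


nerve simplices:
  V12={t20,t23,t25} V13={t9,t17,t23} V14={t5,t12,t17} V15={t5,t11,t16} V16={t16,t22,t25} V23={t21,t23,t31} V24={t4,t24,t26} V25={t2,t21,t24} V26={t4,t19,t25} V34={t15,t17,t29} V35={t1,t3,t21} V36={t3,t10,t15} V45={t5,t24,t27} V46={t4,t15,t28} V56={t3,t14,t16}
  V123={t23} V126={t25} V134={t17} V145={t5} V156={t16} V235={t21} V245={t24} V246={t4} V346={t15} V356={t3}
C dims 6,15,10; δ0: rk 5, SNF 1^5; δ1: rk 10, SNF 1^9·2
degree 0: 6−5−0 = 1 → Ȟ^0 ≅ Z
degree 1: 15−10−5 = 0 → Ȟ^1 ≅ 0
degree 2: 10−0−10 = 0 plus torsion [2] → Ȟ^2 ≅ Z/2

Ȟ^0 = Z; Ȟ^1 = 0; Ȟ^2 = Z/2


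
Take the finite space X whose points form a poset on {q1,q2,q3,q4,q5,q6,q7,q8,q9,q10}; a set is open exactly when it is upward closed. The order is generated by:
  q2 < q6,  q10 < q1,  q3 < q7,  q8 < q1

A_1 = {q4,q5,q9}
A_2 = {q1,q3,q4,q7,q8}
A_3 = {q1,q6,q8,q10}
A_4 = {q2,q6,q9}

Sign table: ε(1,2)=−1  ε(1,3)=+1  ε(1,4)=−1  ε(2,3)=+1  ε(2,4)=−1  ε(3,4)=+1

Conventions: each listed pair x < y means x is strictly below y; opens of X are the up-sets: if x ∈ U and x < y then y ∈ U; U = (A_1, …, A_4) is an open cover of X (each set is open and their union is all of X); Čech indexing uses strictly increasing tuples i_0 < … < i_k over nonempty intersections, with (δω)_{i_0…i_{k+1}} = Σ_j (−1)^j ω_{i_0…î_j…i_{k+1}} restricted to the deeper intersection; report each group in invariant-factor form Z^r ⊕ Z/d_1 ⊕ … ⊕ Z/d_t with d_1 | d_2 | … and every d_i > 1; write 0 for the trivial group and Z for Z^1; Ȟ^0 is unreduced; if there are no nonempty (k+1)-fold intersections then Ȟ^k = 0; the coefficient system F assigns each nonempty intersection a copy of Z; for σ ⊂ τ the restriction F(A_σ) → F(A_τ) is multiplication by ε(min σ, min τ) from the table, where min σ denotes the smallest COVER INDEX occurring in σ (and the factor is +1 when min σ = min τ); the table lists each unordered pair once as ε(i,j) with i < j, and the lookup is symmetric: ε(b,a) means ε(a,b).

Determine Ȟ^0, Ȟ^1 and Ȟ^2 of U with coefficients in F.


nerve of the cover:
  A12={q4} A14={q9} A23={q1,q8} A34={q6}
C dims 4,4; δ0: rk 3, SNF 1^3
Ȟ^0 = (4 − 3) − 0 = 1, so Ȟ^0 ≅ Z
Ȟ^1 = (4 − 0) − 3 = 1, so Ȟ^1 ≅ Z
Ȟ^2 = (0 − 0) − 0 = 0, so Ȟ^2 ≅ 0

Ȟ^0(U;F) ≅ Z, Ȟ^1(U;F) ≅ Z and Ȟ^2(U;F) ≅ 0
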